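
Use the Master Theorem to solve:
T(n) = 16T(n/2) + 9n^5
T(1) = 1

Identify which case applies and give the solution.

a=16, b=2, f(n)=9n^5. log_2(16) = 4. Since c=5 > 4 and the regularity condition holds (16(n/2)^5 = (16/2^5)n^5 with 16/2^5 < 1), Case 3 applies: T(n) = Θ(f(n)) = O(n^5).

Answer: O(n^5) - Case 3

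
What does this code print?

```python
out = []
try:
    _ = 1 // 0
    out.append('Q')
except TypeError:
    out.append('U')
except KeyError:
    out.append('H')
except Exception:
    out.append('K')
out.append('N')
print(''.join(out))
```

Execution trace: 'K' (except Exception) → 'N' (after the try/except). Output: KN

Answer: KN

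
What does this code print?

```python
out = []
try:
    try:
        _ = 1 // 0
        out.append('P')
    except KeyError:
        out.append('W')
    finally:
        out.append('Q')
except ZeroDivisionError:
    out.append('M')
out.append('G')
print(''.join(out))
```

Execution trace: 'Q' (finally) → 'M' (outer except ZeroDivisionError) → 'G' (after the try/except). Output: QMG

Answer: QMG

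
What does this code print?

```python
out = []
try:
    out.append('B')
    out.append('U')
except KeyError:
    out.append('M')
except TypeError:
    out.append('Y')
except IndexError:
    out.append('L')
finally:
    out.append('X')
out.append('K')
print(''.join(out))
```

Execution trace: 'B' (try body) → 'U' (try body, no exception) → 'X' (finally) → 'K' (after the try/except). Output: BUXK

Answer: BUXK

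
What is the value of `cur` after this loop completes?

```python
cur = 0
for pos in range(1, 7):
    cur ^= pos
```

XOR of 1 to 6
`cur` takes the values: 0 → 1 → 3 → 0 → 4 → 1 → 7

Answer: 7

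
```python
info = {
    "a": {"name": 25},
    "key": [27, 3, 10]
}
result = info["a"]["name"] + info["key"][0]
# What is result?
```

Trace:
`info = { ...` → info = {'a': {'name': 25}, 'key': [27, 3, 10]}
`result = info["a"]["name"] + info["key"][0]` → result = 52
So result = 52

Answer: 52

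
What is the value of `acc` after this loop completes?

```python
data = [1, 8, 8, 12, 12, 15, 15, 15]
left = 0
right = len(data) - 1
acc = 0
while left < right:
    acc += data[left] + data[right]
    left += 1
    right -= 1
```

Sum of pairs from ends
`acc` takes the values: 0 → 16 → 39 → 62 → 86

Answer: 86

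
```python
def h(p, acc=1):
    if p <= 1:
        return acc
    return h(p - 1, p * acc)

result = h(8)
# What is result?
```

Accumulator trace (n, acc): (8, 1) -> (7, 8) -> (6, 56) -> (5, 336) -> (4, 1680) -> (3, 6720) -> (2, 20160) -> (1, 40320) -> return 40320

Answer: 40320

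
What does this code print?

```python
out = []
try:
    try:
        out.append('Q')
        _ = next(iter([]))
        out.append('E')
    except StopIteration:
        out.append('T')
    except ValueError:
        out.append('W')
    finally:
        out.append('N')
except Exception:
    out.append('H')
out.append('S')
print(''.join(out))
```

Execution trace: 'Q' (inner try body) → 'T' (inner except StopIteration) → 'N' (inner finally) → 'S' (after the try/except). Output: QTNS

Answer: QTNS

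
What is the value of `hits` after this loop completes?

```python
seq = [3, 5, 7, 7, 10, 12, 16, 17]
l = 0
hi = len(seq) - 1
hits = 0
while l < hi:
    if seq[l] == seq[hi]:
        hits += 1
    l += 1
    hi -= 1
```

Count matching pairs from ends
`hits` takes the values: 0

Answer: 0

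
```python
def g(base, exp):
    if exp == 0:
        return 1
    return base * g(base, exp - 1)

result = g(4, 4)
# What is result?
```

g(4, 4) = 4 * 4 * 4 * 4 = 256

Answer: 256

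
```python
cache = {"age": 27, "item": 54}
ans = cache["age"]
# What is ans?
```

Trace:
`cache = {"age": 27, "item": 54}` → cache = {'age': 27, 'item': 54}
`ans = cache["age"]` → ans = 27
So ans = 27

Answer: 27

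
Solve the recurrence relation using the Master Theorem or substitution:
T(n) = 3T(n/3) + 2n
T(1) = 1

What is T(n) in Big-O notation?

By Master Theorem: a=3, b=3, f(n)=2n. Since log_3(3) = 1 and f(n) = Θ(n^1), Case 2 applies. T(n) = O(n log n).

Answer: O(n log n)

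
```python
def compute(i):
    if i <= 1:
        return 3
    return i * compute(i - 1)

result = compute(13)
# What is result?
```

compute(13) = 13 * 12 * 11 * 10 * 9 * 8 * 7 * 6 * 5 * 4 * 3 * 2 * 3 = 18681062400

Answer: 18681062400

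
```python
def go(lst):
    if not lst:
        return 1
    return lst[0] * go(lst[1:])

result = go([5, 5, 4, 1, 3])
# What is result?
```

Product over [5, 5, 4, 1, 3] = 5 * 5 * 4 * 1 * 3 = 300

Answer: 300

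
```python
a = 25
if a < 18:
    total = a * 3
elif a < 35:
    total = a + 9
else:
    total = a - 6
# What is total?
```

Trace:
`a = 25` → a = 25
`if a < 18: ...` → a < 18 is False, a < 35 is True → total = 34
So total = 34

Answer: 34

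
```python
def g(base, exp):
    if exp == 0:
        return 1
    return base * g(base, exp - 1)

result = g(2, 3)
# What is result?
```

g(2, 3) = 2 * 2 * 2 = 8

Answer: 8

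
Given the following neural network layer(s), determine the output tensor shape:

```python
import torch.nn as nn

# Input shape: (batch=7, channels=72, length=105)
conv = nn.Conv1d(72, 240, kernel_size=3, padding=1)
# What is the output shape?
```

Input: (7, 72, 105) -> Output: (7, 240, 105)

Answer: (7, 240, 105)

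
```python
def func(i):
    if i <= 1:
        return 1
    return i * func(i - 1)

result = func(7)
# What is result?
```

func(7) = 7 * 6 * 5 * 4 * 3 * 2 * 1 = 5040

Answer: 5040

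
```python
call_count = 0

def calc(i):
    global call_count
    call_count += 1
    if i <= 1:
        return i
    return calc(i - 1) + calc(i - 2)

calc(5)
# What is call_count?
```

Calls(i) = 1 + Calls(i-1) + Calls(i-2); Calls(0)=Calls(1)=1. For i=5 this gives 15.

Answer: 15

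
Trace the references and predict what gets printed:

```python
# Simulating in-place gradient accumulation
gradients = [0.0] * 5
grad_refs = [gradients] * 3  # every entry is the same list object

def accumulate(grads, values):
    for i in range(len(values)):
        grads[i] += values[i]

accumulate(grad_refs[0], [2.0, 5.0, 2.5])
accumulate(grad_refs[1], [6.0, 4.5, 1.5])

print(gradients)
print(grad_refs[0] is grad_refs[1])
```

Key concept: gradient accumulation aliasing.
Step by step:
`gradients = [0.0] * 5` → gradients = [0.0, 0.0, 0.0, 0.0, 0.0]
`grad_refs = [gradients] * 3` → grad_refs = [[0.0, 0.0, 0.0, 0.0, 0.0], [0.0, 0.0, 0.0, 0.0, 0.0], [0.0, 0.0, 0.0, 0.0, 0.0]]
`accumulate(grad_refs[0], [2.0, 5.0, 2.5])` → gradients = [2.0, 5.0, 2.5, 0.0, 0.0]; grad_refs = [[2.0, 5.0, 2.5, 0.0, 0.0], [2.0, 5.0, 2.5, 0.0, 0.0], [2.0, 5.0, 2.5, 0.0, 0.0]]
`accumulate(grad_refs[1], [6.0, 4.5, 1.5])` → gradients = [8.0, 9.5, 4.0, 0.0, 0.0]; grad_refs = [[8.0, 9.5, 4.0, 0.0, 0.0], [8.0, 9.5, 4.0, 0.0, 0.0], [8.0, 9.5, 4.0, 0.0, 0.0]]
`print(gradients)` → prints [8.0, 9.5, 4.0, 0.0, 0.0]
`print(grad_refs[0] is grad_refs[1])` → prints True

Answer:
[8.0, 9.5, 4.0, 0.0, 0.0]
True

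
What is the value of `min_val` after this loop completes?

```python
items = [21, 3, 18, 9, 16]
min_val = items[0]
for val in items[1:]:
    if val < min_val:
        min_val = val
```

Minimum of [21, 3, 18, 9, 16]
`min_val` takes the values: 21 → 3

Answer: 3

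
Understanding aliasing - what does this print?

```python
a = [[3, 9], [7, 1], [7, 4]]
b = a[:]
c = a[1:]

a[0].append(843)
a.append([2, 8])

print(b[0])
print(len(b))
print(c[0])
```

Key concept: slice with nested mutation.
Step by step:
`a = [[3, 9], [7, 1], [7, 4]]` → a = [[3, 9], [7, 1], [7, 4]]
`b = a[:]` → b = [[3, 9], [7, 1], [7, 4]]
`c = a[1:]` → c = [[7, 1], [7, 4]]
`a[0].append(843)` → a = [[3, 9, 843], [7, 1], [7, 4]]; b = [[3, 9, 843], [7, 1], [7, 4]]
`a.append([2, 8])` → a = [[3, 9, 843], [7, 1], [7, 4], [2, 8]]
`print(b[0])` → prints [3, 9, 843]
`print(len(b))` → prints 3
`print(c[0])` → prints [7, 1]

Answer:
[3, 9, 843]
3
[7, 1]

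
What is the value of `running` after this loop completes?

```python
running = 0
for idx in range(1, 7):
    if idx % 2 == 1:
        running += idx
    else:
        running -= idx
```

Add odd, subtract even
`running` takes the values: 0 → 1 → -1 → 2 → -2 → 3 → -3

Answer: -3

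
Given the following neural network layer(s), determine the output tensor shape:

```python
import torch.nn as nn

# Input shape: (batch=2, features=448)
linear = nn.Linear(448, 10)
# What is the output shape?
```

Input: (2, 448) -> Output: (2, 10)

Answer: (2, 10)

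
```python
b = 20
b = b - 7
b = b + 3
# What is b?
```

Trace:
`b = 20` → b = 20
`b = b - 7` → b = 13
`b = b + 3` → b = 16
So b = 16

Answer: 16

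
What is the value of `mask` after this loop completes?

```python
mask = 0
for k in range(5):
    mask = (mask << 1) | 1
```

Build 5 consecutive 1-bits: 0b11111
`mask` takes the values: 0 → 1 → 3 → 7 → 15 → 31

Answer: 31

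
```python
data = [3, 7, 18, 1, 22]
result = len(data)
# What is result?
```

Trace:
`data = [3, 7, 18, 1, 22]` → data = [3, 7, 18, 1, 22]
`result = len(data)` → result = 5
So result = 5

Answer: 5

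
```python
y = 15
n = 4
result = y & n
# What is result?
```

Trace:
`y = 15` → y = 15
`n = 4` → n = 4
`result = y & n` → result = 4
So result = 4

Answer: 4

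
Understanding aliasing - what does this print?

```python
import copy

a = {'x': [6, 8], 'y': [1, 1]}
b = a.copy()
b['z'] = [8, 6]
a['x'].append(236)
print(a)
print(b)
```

Key concept: shallow copy of dict with mutable values.
Step by step:
`a = {'x': [6, 8], 'y': [1, 1]}` → a = {'x': [6, 8], 'y': [1, 1]}
`b = a.copy()` → b = {'x': [6, 8], 'y': [1, 1]}
`b['z'] = [8, 6]` → b = {'x': [6, 8], 'y': [1, 1], 'z': [8, 6]}
`a['x'].append(236)` → a = {'x': [6, 8, 236], 'y': [1, 1]}; b = {'x': [6, 8, 236], 'y': [1, 1], 'z': [8, 6]}
`print(a)` → prints {'x': [6, 8, 236], 'y': [1, 1]}
`print(b)` → prints {'x': [6, 8, 236], 'y': [1, 1], 'z': [8, 6]}

Answer:
{'x': [6, 8, 236], 'y': [1, 1]}
{'x': [6, 8, 236], 'y': [1, 1], 'z': [8, 6]}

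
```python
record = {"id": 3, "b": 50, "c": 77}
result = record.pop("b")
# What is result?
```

Trace:
`record = {"id": 3, "b": 50, "c": 77}` → record = {'id': 3, 'b': 50, 'c': 77}
`result = record.pop("b")` → record = {'id': 3, 'c': 77}; result = 50
So result = 50

Answer: 50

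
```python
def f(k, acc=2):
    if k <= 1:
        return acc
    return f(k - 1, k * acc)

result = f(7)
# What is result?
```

Accumulator trace (n, acc): (7, 2) -> (6, 14) -> (5, 84) -> (4, 420) -> (3, 1680) -> (2, 5040) -> (1, 10080) -> return 10080

Answer: 10080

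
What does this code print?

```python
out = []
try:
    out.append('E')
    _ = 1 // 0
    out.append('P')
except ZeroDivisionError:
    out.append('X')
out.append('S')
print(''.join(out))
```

Execution trace: 'E' (try body) → 'X' (except ZeroDivisionError) → 'S' (after the try/except). Output: EXS

Answer: EXS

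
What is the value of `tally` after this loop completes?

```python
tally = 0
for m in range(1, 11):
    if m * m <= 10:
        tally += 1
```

Count numbers where m² ≤ 10
`tally` takes the values: 0 → 1 → 2 → 3

Answer: 3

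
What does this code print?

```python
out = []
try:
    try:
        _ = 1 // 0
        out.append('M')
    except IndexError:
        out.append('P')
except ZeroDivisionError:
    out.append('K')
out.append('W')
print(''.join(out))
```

Execution trace: 'K' (outer except ZeroDivisionError) → 'W' (after the try/except). Output: KW

Answer: KW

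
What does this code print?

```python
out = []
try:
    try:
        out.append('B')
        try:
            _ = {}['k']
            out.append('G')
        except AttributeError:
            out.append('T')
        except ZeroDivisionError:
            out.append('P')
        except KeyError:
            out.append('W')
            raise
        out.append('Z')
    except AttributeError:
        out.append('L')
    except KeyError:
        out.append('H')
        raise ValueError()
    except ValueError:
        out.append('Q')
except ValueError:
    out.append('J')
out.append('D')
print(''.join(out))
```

Execution trace: 'B' (try body) → 'W' (inner except KeyError) → 'H' (except KeyError) → 'J' (outer except ValueError) → 'D' (after the try/except). Output: BWHJD

Answer: BWHJD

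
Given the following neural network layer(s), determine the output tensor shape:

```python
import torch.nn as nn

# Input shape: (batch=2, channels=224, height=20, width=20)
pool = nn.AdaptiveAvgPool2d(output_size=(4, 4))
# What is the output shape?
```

Input: (2, 224, 20, 20) -> Output: (2, 224, 4, 4)

Answer: (2, 224, 4, 4)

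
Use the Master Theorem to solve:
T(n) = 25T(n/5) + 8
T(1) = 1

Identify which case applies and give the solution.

a=25, b=5, f(n)=8. log_5(25) = 2. Since c=0 < 2, Case 1 applies: T(n) = Θ(n^log_b(a)) = O(n^2).

Answer: O(n^2) - Case 1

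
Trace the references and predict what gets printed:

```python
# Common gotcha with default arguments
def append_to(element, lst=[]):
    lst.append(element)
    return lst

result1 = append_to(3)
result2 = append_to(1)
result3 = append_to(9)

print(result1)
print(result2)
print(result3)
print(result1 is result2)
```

Key concept: mutable default argument gotcha.
Step by step:
`result1 = append_to(3)` → result1 = [3]
`result2 = append_to(1)` → result1 = [3, 1] (same object as result2); result2 = [3, 1] (same object as result1)
`result3 = append_to(9)` → result1 = [3, 1, 9] (same object as result2, result3); result2 = [3, 1, 9] (same object as result1, result3); result3 = [3, 1, 9] (same object as result1, result2)
`print(result1)` → prints [3, 1, 9]
`print(result2)` → prints [3, 1, 9]
`print(result3)` → prints [3, 1, 9]
`print(result1 is result2)` → prints True

Answer:
[3, 1, 9]
[3, 1, 9]
[3, 1, 9]
True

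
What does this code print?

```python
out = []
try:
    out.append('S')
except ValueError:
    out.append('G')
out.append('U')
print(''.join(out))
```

Execution trace: 'S' (try body, no exception) → 'U' (after the try/except). Output: SU

Answer: SU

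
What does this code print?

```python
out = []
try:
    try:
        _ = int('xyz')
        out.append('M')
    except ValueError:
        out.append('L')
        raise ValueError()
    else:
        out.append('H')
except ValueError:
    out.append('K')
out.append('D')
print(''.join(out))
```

Execution trace: 'L' (inner except ValueError) → 'K' (outer except ValueError) → 'D' (after the try/except). Output: LKD

Answer: LKD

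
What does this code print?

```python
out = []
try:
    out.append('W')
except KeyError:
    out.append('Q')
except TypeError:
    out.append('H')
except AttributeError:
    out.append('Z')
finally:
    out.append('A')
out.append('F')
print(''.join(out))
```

Execution trace: 'W' (try body, no exception) → 'A' (finally) → 'F' (after the try/except). Output: WAF

Answer: WAF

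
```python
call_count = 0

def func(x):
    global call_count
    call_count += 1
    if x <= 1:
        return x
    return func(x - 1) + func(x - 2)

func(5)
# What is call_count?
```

Calls(x) = 1 + Calls(x-1) + Calls(x-2); Calls(0)=Calls(1)=1. For x=5 this gives 15.

Answer: 15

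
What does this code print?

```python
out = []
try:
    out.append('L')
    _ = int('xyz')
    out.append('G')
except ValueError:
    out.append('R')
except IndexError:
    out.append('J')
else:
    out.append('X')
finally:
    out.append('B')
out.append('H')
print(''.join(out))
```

Execution trace: 'L' (try body) → 'R' (except ValueError) → 'B' (finally) → 'H' (after the try/except). Output: LRBH

Answer: LRBH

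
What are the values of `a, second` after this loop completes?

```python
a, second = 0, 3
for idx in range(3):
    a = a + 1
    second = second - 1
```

a goes 0→3, second goes 3→0
`a, second` takes the values: (0, 3) → (1, 3) → (1, 2) → (2, 2) → (2, 1) → (3, 1) → (3, 0)

Answer: 3, 0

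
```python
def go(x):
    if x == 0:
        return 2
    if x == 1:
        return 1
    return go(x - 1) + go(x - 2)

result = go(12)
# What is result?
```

Build up from base cases: go(0)=2, go(1)=1, go(2)=3, go(3)=4, go(4)=7, go(5)=11, go(6)=18, ..., go(12)=322

Answer: 322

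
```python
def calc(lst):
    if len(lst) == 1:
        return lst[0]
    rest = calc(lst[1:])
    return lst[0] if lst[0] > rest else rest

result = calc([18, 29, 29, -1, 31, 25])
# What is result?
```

Recursive max over [18, 29, 29, -1, 31, 25] = 31

Answer: 31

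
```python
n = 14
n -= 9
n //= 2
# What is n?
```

Trace:
`n = 14` → n = 14
`n -= 9` → n = 5
`n //= 2` → n = 2
So n = 2

Answer: 2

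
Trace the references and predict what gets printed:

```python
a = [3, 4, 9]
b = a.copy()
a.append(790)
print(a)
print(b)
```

Key concept: list.copy() creates independent copy.
Step by step:
`a = [3, 4, 9]` → a = [3, 4, 9]
`b = a.copy()` → b = [3, 4, 9]
`a.append(790)` → a = [3, 4, 9, 790]
`print(a)` → prints [3, 4, 9, 790]
`print(b)` → prints [3, 4, 9]

Answer:
[3, 4, 9, 790]
[3, 4, 9]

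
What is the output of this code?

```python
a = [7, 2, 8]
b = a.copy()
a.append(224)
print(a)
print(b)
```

Key concept: list.copy() creates independent copy.
Step by step:
`a = [7, 2, 8]` → a = [7, 2, 8]
`b = a.copy()` → b = [7, 2, 8]
`a.append(224)` → a = [7, 2, 8, 224]
`print(a)` → prints [7, 2, 8, 224]
`print(b)` → prints [7, 2, 8]

Answer:
[7, 2, 8, 224]
[7, 2, 8]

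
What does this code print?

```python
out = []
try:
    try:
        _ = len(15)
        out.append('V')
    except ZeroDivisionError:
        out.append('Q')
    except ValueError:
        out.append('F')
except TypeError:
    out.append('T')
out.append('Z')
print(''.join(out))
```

Execution trace: 'T' (outer except TypeError) → 'Z' (after the try/except). Output: TZ

Answer: TZ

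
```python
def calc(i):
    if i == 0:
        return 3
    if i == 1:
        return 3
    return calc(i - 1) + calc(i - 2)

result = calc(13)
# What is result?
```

Build up from base cases: calc(0)=3, calc(1)=3, calc(2)=6, calc(3)=9, calc(4)=15, calc(5)=24, calc(6)=39, ..., calc(13)=1131

Answer: 1131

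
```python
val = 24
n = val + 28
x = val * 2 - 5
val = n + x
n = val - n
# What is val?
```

Trace:
`val = 24` → val = 24
`n = val + 28` → n = 52
`x = val * 2 - 5` → x = 43
`val = n + x` → val = 95
`n = val - n` → n = 43
So val = 95

Answer: 95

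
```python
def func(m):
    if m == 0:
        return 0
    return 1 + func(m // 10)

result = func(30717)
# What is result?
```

Count of digits of 30717: 5

Answer: 5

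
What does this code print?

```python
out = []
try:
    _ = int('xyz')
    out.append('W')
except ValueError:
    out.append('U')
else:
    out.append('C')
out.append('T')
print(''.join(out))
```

Execution trace: 'U' (except ValueError) → 'T' (after the try/except). Output: UT

Answer: UT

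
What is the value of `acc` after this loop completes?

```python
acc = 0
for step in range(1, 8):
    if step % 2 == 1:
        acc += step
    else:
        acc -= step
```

Add odd, subtract even
`acc` takes the values: 0 → 1 → -1 → 2 → -2 → 3 → -3 → 4

Answer: 4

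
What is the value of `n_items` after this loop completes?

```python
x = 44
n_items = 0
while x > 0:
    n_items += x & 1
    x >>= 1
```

Count set bits in 44 (binary: 0b101100)
`n_items` takes the values: 0 → 1 → 2 → 3

Answer: 3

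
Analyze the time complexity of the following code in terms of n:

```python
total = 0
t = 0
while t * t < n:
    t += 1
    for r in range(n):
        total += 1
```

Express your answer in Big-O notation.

Each loop level contributes: √n × n. Multiplying the contributions gives O(n√n).

Answer: O(n√n)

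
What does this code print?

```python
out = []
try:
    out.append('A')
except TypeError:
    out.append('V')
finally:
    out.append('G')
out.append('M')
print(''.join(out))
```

Execution trace: 'A' (try body, no exception) → 'G' (finally) → 'M' (after the try/except). Output: AGM

Answer: AGM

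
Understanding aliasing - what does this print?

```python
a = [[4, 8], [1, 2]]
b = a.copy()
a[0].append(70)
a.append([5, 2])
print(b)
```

Key concept: shallow copy with nested lists.
Step by step:
`a = [[4, 8], [1, 2]]` → a = [[4, 8], [1, 2]]
`b = a.copy()` → b = [[4, 8], [1, 2]]
`a[0].append(70)` → a = [[4, 8, 70], [1, 2]]; b = [[4, 8, 70], [1, 2]]
`a.append([5, 2])` → a = [[4, 8, 70], [1, 2], [5, 2]]
`print(b)` → prints [[4, 8, 70], [1, 2]]

Answer: [[4, 8, 70], [1, 2]]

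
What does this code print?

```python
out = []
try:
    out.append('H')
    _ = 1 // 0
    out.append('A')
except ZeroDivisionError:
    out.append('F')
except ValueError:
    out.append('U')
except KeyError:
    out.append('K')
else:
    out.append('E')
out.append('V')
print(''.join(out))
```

Execution trace: 'H' (try body) → 'F' (except ZeroDivisionError) → 'V' (after the try/except). Output: HFV

Answer: HFV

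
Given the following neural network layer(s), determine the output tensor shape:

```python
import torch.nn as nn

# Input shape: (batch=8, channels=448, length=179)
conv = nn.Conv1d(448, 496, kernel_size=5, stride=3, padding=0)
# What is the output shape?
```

Input: (8, 448, 179) -> Output: (8, 496, 59)

Answer: (8, 496, 59)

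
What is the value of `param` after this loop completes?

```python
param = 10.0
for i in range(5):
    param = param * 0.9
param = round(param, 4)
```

Exponential decay: 10.0 * 0.9^5
`param` takes the values: 10.0 → 9.0 → 8.1 → 7.29 → 6.561 → 5.9049

Answer: 5.9049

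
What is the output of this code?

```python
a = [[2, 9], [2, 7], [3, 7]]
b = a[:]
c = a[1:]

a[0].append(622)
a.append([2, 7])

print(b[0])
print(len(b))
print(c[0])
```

Key concept: slice with nested mutation.
Step by step:
`a = [[2, 9], [2, 7], [3, 7]]` → a = [[2, 9], [2, 7], [3, 7]]
`b = a[:]` → b = [[2, 9], [2, 7], [3, 7]]
`c = a[1:]` → c = [[2, 7], [3, 7]]
`a[0].append(622)` → a = [[2, 9, 622], [2, 7], [3, 7]]; b = [[2, 9, 622], [2, 7], [3, 7]]
`a.append([2, 7])` → a = [[2, 9, 622], [2, 7], [3, 7], [2, 7]]
`print(b[0])` → prints [2, 9, 622]
`print(len(b))` → prints 3
`print(c[0])` → prints [2, 7]

Answer:
[2, 9, 622]
3
[2, 7]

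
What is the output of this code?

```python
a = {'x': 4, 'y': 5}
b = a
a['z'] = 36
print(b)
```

Key concept: dict aliasing.
Step by step:
`a = {'x': 4, 'y': 5}` → a = {'x': 4, 'y': 5}
`b = a` → b = {'x': 4, 'y': 5} (same object as a)
`a['z'] = 36` → a = {'x': 4, 'y': 5, 'z': 36} (same object as b); b = {'x': 4, 'y': 5, 'z': 36} (same object as a)
`print(b)` → prints {'x': 4, 'y': 5, 'z': 36}

Answer: {'x': 4, 'y': 5, 'z': 36}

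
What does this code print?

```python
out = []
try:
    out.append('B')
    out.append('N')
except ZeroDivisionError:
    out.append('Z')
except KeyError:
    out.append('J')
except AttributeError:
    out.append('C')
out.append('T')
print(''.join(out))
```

Execution trace: 'B' (try body) → 'N' (try body, no exception) → 'T' (after the try/except). Output: BNT

Answer: BNT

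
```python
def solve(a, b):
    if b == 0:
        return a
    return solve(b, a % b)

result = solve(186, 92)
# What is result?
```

solve(186, 92) -> solve(92, 2) -> solve(2, 0) -> 2

Answer: 2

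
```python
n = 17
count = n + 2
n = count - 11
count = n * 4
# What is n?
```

Trace:
`n = 17` → n = 17
`count = n + 2` → count = 19
`n = count - 11` → n = 8
`count = n * 4` → count = 32
So n = 8

Answer: 8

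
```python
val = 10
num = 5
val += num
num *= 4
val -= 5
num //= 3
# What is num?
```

Trace:
`val = 10` → val = 10
`num = 5` → num = 5
`val += num` → val = 15
`num *= 4` → num = 20
`val -= 5` → val = 10
`num //= 3` → num = 6
So num = 6

Answer: 6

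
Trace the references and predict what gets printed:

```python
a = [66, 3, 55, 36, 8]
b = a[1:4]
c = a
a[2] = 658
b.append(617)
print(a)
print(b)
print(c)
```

Key concept: slice vs alias.
Step by step:
`a = [66, 3, 55, 36, 8]` → a = [66, 3, 55, 36, 8]
`b = a[1:4]` → b = [3, 55, 36]
`c = a` → c = [66, 3, 55, 36, 8] (same object as a)
`a[2] = 658` → a = [66, 3, 658, 36, 8] (same object as c); c = [66, 3, 658, 36, 8] (same object as a)
`b.append(617)` → b = [3, 55, 36, 617]
`print(a)` → prints [66, 3, 658, 36, 8]
`print(b)` → prints [3, 55, 36, 617]
`print(c)` → prints [66, 3, 658, 36, 8]

Answer:
[66, 3, 658, 36, 8]
[3, 55, 36, 617]
[66, 3, 658, 36, 8]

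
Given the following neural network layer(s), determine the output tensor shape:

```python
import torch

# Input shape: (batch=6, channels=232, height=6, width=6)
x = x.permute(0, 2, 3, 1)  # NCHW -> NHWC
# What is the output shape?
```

Input: (6, 232, 6, 6) -> Output: (6, 6, 6, 232)

Answer: (6, 6, 6, 232)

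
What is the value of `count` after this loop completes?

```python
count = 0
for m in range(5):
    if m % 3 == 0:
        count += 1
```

Count numbers divisible by 3 in range(5)
`count` takes the values: 0 → 1 → 2

Answer: 2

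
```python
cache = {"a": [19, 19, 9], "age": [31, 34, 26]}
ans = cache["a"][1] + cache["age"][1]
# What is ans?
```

Trace:
`cache = {"a": [19, 19, 9], "age": [31, 34, 26]}` → cache = {'a': [19, 19, 9], 'age': [31, 34, 26]}
`ans = cache["a"][1] + cache["age"][1]` → ans = 53
So ans = 53

Answer: 53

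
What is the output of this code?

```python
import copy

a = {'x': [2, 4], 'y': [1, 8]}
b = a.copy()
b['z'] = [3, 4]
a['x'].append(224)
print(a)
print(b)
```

Key concept: shallow copy of dict with mutable values.
Step by step:
`a = {'x': [2, 4], 'y': [1, 8]}` → a = {'x': [2, 4], 'y': [1, 8]}
`b = a.copy()` → b = {'x': [2, 4], 'y': [1, 8]}
`b['z'] = [3, 4]` → b = {'x': [2, 4], 'y': [1, 8], 'z': [3, 4]}
`a['x'].append(224)` → a = {'x': [2, 4, 224], 'y': [1, 8]}; b = {'x': [2, 4, 224], 'y': [1, 8], 'z': [3, 4]}
`print(a)` → prints {'x': [2, 4, 224], 'y': [1, 8]}
`print(b)` → prints {'x': [2, 4, 224], 'y': [1, 8], 'z': [3, 4]}

Answer:
{'x': [2, 4, 224], 'y': [1, 8]}
{'x': [2, 4, 224], 'y': [1, 8], 'z': [3, 4]}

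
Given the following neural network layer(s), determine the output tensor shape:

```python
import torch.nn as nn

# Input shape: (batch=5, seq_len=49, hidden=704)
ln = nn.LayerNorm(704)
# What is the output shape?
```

Input: (5, 49, 704) -> Output: (5, 49, 704)

Answer: (5, 49, 704)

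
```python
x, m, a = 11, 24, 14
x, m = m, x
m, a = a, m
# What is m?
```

Trace:
`x, m, a = 11, 24, 14` → x = 11; m = 24; a = 14
`x, m = m, x` → x = 24; m = 11
`m, a = a, m` → m = 14; a = 11
So m = 14

Answer: 14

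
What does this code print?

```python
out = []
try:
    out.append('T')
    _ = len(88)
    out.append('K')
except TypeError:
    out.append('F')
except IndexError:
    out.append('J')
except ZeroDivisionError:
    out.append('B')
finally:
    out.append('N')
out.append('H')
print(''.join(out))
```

Execution trace: 'T' (try body) → 'F' (except TypeError) → 'N' (finally) → 'H' (after the try/except). Output: TFNH

Answer: TFNH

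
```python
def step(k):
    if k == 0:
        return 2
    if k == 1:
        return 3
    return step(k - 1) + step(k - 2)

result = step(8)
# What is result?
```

Build up from base cases: step(0)=2, step(1)=3, step(2)=5, step(3)=8, step(4)=13, step(5)=21, step(6)=34, ..., step(8)=89

Answer: 89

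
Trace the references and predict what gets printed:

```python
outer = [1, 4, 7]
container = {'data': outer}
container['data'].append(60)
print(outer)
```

Key concept: dict holds reference to list.
Step by step:
`outer = [1, 4, 7]` → outer = [1, 4, 7]
`container = {'data': outer}` → container = {'data': [1, 4, 7]}
`container['data'].append(60)` → outer = [1, 4, 7, 60]; container = {'data': [1, 4, 7, 60]}
`print(outer)` → prints [1, 4, 7, 60]

Answer: [1, 4, 7, 60]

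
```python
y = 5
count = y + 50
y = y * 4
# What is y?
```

Trace:
`y = 5` → y = 5
`count = y + 50` → count = 55
`y = y * 4` → y = 20
So y = 20

Answer: 20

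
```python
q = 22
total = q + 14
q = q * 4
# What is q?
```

Trace:
`q = 22` → q = 22
`total = q + 14` → total = 36
`q = q * 4` → q = 88
So q = 88

Answer: 88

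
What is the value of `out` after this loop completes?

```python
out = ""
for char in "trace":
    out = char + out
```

Reverse 'trace'
`out` takes the values: "" → "t" → "rt" → "art" → "cart" → "ecart"

Answer: "ecart"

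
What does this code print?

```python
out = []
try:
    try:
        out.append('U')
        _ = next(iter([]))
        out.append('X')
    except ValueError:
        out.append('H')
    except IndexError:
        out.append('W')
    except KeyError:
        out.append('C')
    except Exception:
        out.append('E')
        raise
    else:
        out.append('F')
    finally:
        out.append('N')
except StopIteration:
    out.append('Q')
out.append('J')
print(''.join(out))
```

Execution trace: 'U' (inner try body) → 'E' (inner except Exception) → 'N' (inner finally) → 'Q' (outer except StopIteration) → 'J' (after the try/except). Output: UENQJ

Answer: UENQJ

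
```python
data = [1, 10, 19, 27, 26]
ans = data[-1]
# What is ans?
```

Trace:
`data = [1, 10, 19, 27, 26]` → data = [1, 10, 19, 27, 26]
`ans = data[-1]` → ans = 26
So ans = 26

Answer: 26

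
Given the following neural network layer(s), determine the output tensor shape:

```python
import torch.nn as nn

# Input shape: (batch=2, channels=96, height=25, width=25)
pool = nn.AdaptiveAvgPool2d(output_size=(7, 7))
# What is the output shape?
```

Input: (2, 96, 25, 25) -> Output: (2, 96, 7, 7)

Answer: (2, 96, 7, 7)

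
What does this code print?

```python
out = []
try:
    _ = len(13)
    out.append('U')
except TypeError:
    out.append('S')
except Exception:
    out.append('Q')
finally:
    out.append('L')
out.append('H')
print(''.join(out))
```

Execution trace: 'S' (except TypeError) → 'L' (finally) → 'H' (after the try/except). Output: SLH

Answer: SLH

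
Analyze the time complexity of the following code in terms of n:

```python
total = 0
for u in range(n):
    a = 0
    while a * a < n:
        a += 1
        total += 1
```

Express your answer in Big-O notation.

Each loop level contributes: n × √n. Multiplying the contributions gives O(n√n).

Answer: O(n√n)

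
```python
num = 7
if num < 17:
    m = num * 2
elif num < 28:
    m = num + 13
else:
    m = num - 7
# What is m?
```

Trace:
`num = 7` → num = 7
`if num < 17: ...` → num < 17 is True → m = 14
So m = 14

Answer: 14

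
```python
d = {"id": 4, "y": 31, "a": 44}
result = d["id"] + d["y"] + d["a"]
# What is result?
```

Trace:
`d = {"id": 4, "y": 31, "a": 44}` → d = {'id': 4, 'y': 31, 'a': 44}
`result = d["id"] + d["y"] + d["a"]` → result = 79
So result = 79

Answer: 79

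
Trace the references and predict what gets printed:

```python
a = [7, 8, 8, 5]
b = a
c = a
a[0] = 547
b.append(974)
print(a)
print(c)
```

Key concept: multiple aliases.
Step by step:
`a = [7, 8, 8, 5]` → a = [7, 8, 8, 5]
`b = a` → b = [7, 8, 8, 5] (same object as a)
`c = a` → c = [7, 8, 8, 5] (same object as a, b)
`a[0] = 547` → a = [547, 8, 8, 5] (same object as b, c); b = [547, 8, 8, 5] (same object as a, c); c = [547, 8, 8, 5] (same object as a, b)
`b.append(974)` → a = [547, 8, 8, 5, 974] (same object as b, c); b = [547, 8, 8, 5, 974] (same object as a, c); c = [547, 8, 8, 5, 974] (same object as a, b)
`print(a)` → prints [547, 8, 8, 5, 974]
`print(c)` → prints [547, 8, 8, 5, 974]

Answer:
[547, 8, 8, 5, 974]
[547, 8, 8, 5, 974]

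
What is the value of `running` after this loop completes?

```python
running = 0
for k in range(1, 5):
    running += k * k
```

Sum of squares 1² to 4² = 30
`running` takes the values: 0 → 1 → 5 → 14 → 30

Answer: 30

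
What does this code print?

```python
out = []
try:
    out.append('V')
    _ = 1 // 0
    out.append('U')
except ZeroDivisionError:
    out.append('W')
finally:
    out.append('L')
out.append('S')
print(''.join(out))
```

Execution trace: 'V' (try body) → 'W' (except ZeroDivisionError) → 'L' (finally) → 'S' (after the try/except). Output: VWLS

Answer: VWLS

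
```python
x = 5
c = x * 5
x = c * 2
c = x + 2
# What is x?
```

Trace:
`x = 5` → x = 5
`c = x * 5` → c = 25
`x = c * 2` → x = 50
`c = x + 2` → c = 52
So x = 50

Answer: 50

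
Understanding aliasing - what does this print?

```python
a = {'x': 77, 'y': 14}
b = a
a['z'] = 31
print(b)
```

Key concept: dict aliasing.
Step by step:
`a = {'x': 77, 'y': 14}` → a = {'x': 77, 'y': 14}
`b = a` → b = {'x': 77, 'y': 14} (same object as a)
`a['z'] = 31` → a = {'x': 77, 'y': 14, 'z': 31} (same object as b); b = {'x': 77, 'y': 14, 'z': 31} (same object as a)
`print(b)` → prints {'x': 77, 'y': 14, 'z': 31}

Answer: {'x': 77, 'y': 14, 'z': 31}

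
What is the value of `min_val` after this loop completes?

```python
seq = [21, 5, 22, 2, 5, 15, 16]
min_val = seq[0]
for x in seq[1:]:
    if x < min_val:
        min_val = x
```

Minimum of [21, 5, 22, 2, 5, 15, 16]
`min_val` takes the values: 21 → 5 → 2

Answer: 2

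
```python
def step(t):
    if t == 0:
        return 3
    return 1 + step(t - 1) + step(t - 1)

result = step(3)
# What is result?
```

step(t) = 1 + 2·step(t-1), step(0)=3. Closed form: (3+1)·2^3 - 1 = 31.

Answer: 31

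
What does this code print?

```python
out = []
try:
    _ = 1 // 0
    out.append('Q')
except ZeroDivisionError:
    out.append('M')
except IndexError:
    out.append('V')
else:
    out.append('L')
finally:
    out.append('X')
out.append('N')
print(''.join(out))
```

Execution trace: 'M' (except ZeroDivisionError) → 'X' (finally) → 'N' (after the try/except). Output: MXN

Answer: MXN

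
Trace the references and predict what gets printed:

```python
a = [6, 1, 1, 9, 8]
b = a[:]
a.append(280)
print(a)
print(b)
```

Key concept: slice [:] creates copy.
Step by step:
`a = [6, 1, 1, 9, 8]` → a = [6, 1, 1, 9, 8]
`b = a[:]` → b = [6, 1, 1, 9, 8]
`a.append(280)` → a = [6, 1, 1, 9, 8, 280]
`print(a)` → prints [6, 1, 1, 9, 8, 280]
`print(b)` → prints [6, 1, 1, 9, 8]

Answer:
[6, 1, 1, 9, 8, 280]
[6, 1, 1, 9, 8]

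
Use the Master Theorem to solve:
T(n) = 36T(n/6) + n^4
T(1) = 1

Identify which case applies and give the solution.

a=36, b=6, f(n)=n^4. log_6(36) = 2. Since c=4 > 2 and the regularity condition holds (36(n/6)^4 = (36/6^4)n^4 with 36/6^4 < 1), Case 3 applies: T(n) = Θ(f(n)) = O(n^4).

Answer: O(n^4) - Case 3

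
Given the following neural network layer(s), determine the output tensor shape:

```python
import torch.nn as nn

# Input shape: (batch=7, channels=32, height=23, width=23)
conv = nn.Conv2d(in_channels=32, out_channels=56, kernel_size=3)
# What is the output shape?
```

Input: (7, 32, 23, 23) -> Output: (7, 56, 21, 21)

Answer: (7, 56, 21, 21)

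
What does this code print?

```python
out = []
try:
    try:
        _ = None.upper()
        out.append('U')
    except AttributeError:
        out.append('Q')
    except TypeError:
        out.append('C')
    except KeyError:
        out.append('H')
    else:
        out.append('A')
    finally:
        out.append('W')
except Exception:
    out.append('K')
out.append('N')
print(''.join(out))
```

Execution trace: 'Q' (inner except AttributeError) → 'W' (inner finally) → 'N' (after the try/except). Output: QWN

Answer: QWN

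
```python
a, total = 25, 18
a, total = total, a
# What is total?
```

Trace:
`a, total = 25, 18` → a = 25; total = 18
`a, total = total, a` → a = 18; total = 25
So total = 25

Answer: 25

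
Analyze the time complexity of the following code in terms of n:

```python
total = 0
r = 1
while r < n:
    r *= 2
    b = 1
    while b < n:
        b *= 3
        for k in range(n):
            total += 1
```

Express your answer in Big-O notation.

Each loop level contributes: log n × log n × n. Multiplying the contributions gives O(n log² n).

Answer: O(n log² n)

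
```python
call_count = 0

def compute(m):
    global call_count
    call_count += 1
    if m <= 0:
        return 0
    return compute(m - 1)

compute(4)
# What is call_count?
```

Linear recursion stepping by 1: 5 calls from m=4 down to ≤0.

Answer: 5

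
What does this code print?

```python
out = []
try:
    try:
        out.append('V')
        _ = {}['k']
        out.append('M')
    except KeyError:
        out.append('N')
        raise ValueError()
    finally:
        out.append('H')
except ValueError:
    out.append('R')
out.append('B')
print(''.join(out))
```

Execution trace: 'V' (inner try body) → 'N' (inner except KeyError) → 'H' (inner finally) → 'R' (outer except ValueError) → 'B' (after the try/except). Output: VNHRB

Answer: VNHRB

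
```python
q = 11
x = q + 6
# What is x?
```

Trace:
`q = 11` → q = 11
`x = q + 6` → x = 17
So x = 17

Answer: 17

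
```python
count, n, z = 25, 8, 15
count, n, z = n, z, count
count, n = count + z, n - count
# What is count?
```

Trace:
`count, n, z = 25, 8, 15` → count = 25; n = 8; z = 15
`count, n, z = n, z, count` → count = 8; n = 15; z = 25
`count, n = count + z, n - count` → count = 33; n = 7
So count = 33

Answer: 33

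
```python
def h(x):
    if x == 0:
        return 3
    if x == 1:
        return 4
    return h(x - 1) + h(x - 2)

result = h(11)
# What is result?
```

Build up from base cases: h(0)=3, h(1)=4, h(2)=7, h(3)=11, h(4)=18, h(5)=29, h(6)=47, ..., h(11)=521

Answer: 521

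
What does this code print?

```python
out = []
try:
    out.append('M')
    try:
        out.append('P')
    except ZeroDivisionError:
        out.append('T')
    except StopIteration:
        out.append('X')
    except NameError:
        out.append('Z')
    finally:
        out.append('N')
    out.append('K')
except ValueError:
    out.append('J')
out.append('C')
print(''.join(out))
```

Execution trace: 'M' (try body) → 'P' (inner try body, no exception) → 'N' (inner finally) → 'K' (try body, no exception) → 'C' (after the try/except). Output: MPNKC

Answer: MPNKC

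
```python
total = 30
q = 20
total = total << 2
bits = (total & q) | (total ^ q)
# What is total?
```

Trace:
`total = 30` → total = 30
`q = 20` → q = 20
`total = total << 2` → total = 120
`bits = (total & q) | (total ^ q)` → bits = 124
So total = 120

Answer: 120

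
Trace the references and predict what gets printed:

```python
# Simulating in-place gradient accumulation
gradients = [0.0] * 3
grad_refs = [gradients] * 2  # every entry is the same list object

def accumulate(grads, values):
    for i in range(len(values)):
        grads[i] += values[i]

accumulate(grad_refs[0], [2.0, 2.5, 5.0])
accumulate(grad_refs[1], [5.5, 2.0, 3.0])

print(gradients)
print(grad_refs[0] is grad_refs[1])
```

Key concept: gradient accumulation aliasing.
Step by step:
`gradients = [0.0] * 3` → gradients = [0.0, 0.0, 0.0]
`grad_refs = [gradients] * 2` → grad_refs = [[0.0, 0.0, 0.0], [0.0, 0.0, 0.0]]
`accumulate(grad_refs[0], [2.0, 2.5, 5.0])` → gradients = [2.0, 2.5, 5.0]; grad_refs = [[2.0, 2.5, 5.0], [2.0, 2.5, 5.0]]
`accumulate(grad_refs[1], [5.5, 2.0, 3.0])` → gradients = [7.5, 4.5, 8.0]; grad_refs = [[7.5, 4.5, 8.0], [7.5, 4.5, 8.0]]
`print(gradients)` → prints [7.5, 4.5, 8.0]
`print(grad_refs[0] is grad_refs[1])` → prints True

Answer:
[7.5, 4.5, 8.0]
True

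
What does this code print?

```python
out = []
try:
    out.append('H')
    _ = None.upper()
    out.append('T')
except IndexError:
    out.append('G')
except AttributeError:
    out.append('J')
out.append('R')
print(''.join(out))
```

Execution trace: 'H' (try body) → 'J' (except AttributeError) → 'R' (after the try/except). Output: HJR

Answer: HJR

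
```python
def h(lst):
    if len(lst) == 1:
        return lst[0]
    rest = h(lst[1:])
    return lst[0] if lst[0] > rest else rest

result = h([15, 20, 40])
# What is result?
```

Recursive max over [15, 20, 40] = 40

Answer: 40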